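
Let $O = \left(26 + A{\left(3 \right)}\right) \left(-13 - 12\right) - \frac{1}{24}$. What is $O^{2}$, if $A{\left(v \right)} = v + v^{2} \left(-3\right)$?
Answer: $\frac{1442401}{576} \approx 2504.2$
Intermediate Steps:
$A{\left(v \right)} = v - 3 v^{2}$
$O = - \frac{1201}{24}$ ($O = \left(26 + 3 \left(1 - 9\right)\right) \left(-13 - 12\right) - \frac{1}{24} = \left(26 + 3 \left(1 - 9\right)\right) \left(-25\right) - \frac{1}{24} = \left(26 + 3 \left(-8\right)\right) \left(-25\right) - \frac{1}{24} = \left(26 - 24\right) \left(-25\right) - \frac{1}{24} = 2 \left(-25\right) - \frac{1}{24} = -50 - \frac{1}{24} = - \frac{1201}{24} \approx -50.042$)
$O^{2} = \left(- \frac{1201}{24}\right)^{2} = \frac{1442401}{576}$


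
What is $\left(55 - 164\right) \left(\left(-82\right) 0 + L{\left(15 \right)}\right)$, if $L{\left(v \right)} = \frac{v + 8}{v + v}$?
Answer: $- \frac{2507}{30} \approx -83.567$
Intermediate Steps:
$L{\left(v \right)} = \frac{8 + v}{2 v}$
$\left(55 - 164\right) \left(\left(-82\right) 0 + L{\left(15 \right)}\right) = \left(55 - 164\right) \left(\left(-82\right) 0 + \frac{8 + 15}{2 \cdot 15}\right) = - 109 \left(0 + \frac{1}{2} \cdot \frac{1}{15} \cdot 23\right) = - 109 \left(0 + \frac{23}{30}\right) = \left(-109\right) \frac{23}{30} = - \frac{2507}{30}$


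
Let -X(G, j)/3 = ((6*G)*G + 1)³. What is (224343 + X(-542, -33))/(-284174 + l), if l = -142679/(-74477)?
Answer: 1223470884898767992731764/21164284319 ≈ 5.7808e+13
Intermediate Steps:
l = 142679/74477 (l = -142679*(-1/74477) = 142679/74477 ≈ 1.9157)
X(G, j) = -3*(1 + 6*G²)³ (X(G, j) = -3*((6*G)*G + 1)³ = -3*(6*G² + 1)³ = -3*(1 + 6*G²)³)
(224343 + X(-542, -33))/(-284174 + l) = (224343 - 3*(1 + 6*(-542)²)³)/(-284174 + 142679/74477) = (224343 - 3*(1 + 6*293764)³)/(-21164284319/74477) = (224343 - 3*(1 + 1762584)³)*(-74477/21164284319) = (224343 - 3*1762585³)*(-74477/21164284319) = (224343 - 3*5475833187421551625)*(-74477/21164284319) = (224343 - 16427499562264654875)*(-74477/21164284319) = -16427499562264430532*(-74477/21164284319) = 1223470884898767992731764/21164284319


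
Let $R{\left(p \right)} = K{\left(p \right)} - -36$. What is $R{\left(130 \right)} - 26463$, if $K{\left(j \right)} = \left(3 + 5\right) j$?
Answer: $-25387$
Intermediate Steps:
$K{\left(j \right)} = 8 j$
$R{\left(p \right)} = 36 + 8 p$ ($R{\left(p \right)} = 8 p - -36 = 8 p + 36 = 36 + 8 p$)
$R{\left(130 \right)} - 26463 = \left(36 + 8 \cdot 130\right) - 26463 = \left(36 + 1040\right) - 26463 = 1076 - 26463 = -25387$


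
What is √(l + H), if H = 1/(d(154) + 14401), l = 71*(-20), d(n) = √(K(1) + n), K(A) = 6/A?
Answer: √(-20449419 - 5680*√10)/√(14401 + 4*√10) ≈ 37.683*I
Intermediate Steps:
d(n) = √(6 + n) (d(n) = √(6/1 + n) = √(6*1 + n) = √(6 + n))
l = -1420
H = 1/(14401 + 4*√10) (H = 1/(√(6 + 154) + 14401) = 1/(√160 + 14401) = 1/(4*√10 + 14401) = 1/(14401 + 4*√10) ≈ 6.9379e-5)
√(l + H) = √(-1420 + (14401/207388641 - 4*√10/207388641)) = √(-294491855819/207388641 - 4*√10/207388641)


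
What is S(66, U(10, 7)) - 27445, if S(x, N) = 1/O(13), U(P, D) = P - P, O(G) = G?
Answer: -356784/13 ≈ -27445.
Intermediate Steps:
U(P, D) = 0
S(x, N) = 1/13
S(66, U(10, 7)) - 27445 = 1/13 - 27445 = -356784/13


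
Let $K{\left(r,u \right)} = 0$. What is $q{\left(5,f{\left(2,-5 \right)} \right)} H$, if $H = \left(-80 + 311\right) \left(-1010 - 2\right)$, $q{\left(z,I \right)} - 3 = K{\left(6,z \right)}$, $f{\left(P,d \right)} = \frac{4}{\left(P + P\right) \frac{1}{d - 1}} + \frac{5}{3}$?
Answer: $-701316$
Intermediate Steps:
$f{\left(P,d \right)} = \frac{5}{3} + \frac{2 \left(-1 + d\right)}{P}$ ($f{\left(P,d \right)} = \frac{4}{2 P \frac{1}{-1 + d}} + 5 \cdot \frac{1}{3} = \frac{4}{2 P \frac{1}{-1 + d}} + \frac{5}{3} = 4 \frac{-1 + d}{2 P} + \frac{5}{3} = \frac{2 \left(-1 + d\right)}{P} + \frac{5}{3} = \frac{5}{3} + \frac{2 \left(-1 + d\right)}{P}$)
$q{\left(z,I \right)} = 3$ ($q{\left(z,I \right)} = 3 + 0 = 3$)
$H = -233772$ ($H = 231 \left(-1012\right) = -233772$)
$q{\left(5,f{\left(2,-5 \right)} \right)} H = 3 \left(-233772\right) = -701316$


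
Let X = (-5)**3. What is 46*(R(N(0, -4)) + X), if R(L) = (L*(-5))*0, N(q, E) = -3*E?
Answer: -5750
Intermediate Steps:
X = -125
R(L) = 0 (R(L) = -5*L*0 = 0)
46*(R(N(0, -4)) + X) = 46*(0 - 125) = 46*(-125) = -5750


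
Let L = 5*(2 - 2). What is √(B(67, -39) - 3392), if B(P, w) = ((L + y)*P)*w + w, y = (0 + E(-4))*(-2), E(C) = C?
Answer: I*√24335 ≈ 156.0*I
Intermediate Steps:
L = 0 (L = 5*0 = 0)
y = 8 (y = (0 - 4)*(-2) = -4*(-2) = 8)
B(P, w) = w + 8*P*w (B(P, w) = ((0 + 8)*P)*w + w = (8*P)*w + w = 8*P*w + w = w + 8*P*w)
√(B(67, -39) - 3392) = √(-39*(1 + 8*67) - 3392) = √(-39*(1 + 536) - 3392) = √(-39*537 - 3392) = √(-20943 - 3392) = √(-24335) = I*√24335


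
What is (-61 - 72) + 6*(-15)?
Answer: -223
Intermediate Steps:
(-61 - 72) + 6*(-15) = -133 - 90 = -223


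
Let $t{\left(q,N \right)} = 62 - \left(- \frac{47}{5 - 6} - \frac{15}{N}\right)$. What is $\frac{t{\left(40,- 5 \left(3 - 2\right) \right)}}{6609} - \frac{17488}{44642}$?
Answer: $- \frac{19173748}{49173163} \approx -0.38992$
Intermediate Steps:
$t{\left(q,N \right)} = 15 + \frac{15}{N}$ ($t{\left(q,N \right)} = 62 - \left(- \frac{47}{-1} - \frac{15}{N}\right) = 62 - \left(\left(-47\right) \left(-1\right) - \frac{15}{N}\right) = 62 - \left(47 - \frac{15}{N}\right) = 15 + \frac{15}{N}$)
$\frac{t{\left(40,- 5 \left(3 - 2\right) \right)}}{6609} - \frac{17488}{44642} = \frac{15 + \frac{15}{\left(-5\right) \left(3 - 2\right)}}{6609} - \frac{17488}{44642} = \left(15 + \frac{15}{\left(-5\right) \left(3 - 2\right)}\right) \frac{1}{6609} - \frac{8744}{22321} = \left(15 + \frac{15}{\left(-5\right) 1}\right) \frac{1}{6609} - \frac{8744}{22321} = \left(15 + \frac{15}{-5}\right) \frac{1}{6609} - \frac{8744}{22321} = \left(15 + 15 \left(- \frac{1}{5}\right)\right) \frac{1}{6609} - \frac{8744}{22321} = \left(15 - 3\right) \frac{1}{6609} - \frac{8744}{22321} = 12 \cdot \frac{1}{6609} - \frac{8744}{22321} = \frac{4}{2203} - \frac{8744}{22321} = - \frac{19173748}{49173163}$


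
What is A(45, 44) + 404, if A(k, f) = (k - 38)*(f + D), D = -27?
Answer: 523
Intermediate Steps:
A(k, f) = (-38 + k)*(-27 + f) (A(k, f) = (k - 38)*(f - 27) = (-38 + k)*(-27 + f))
A(45, 44) + 404 = (1026 - 38*44 - 27*45 + 44*45) + 404 = (1026 - 1672 - 1215 + 1980) + 404 = 119 + 404 = 523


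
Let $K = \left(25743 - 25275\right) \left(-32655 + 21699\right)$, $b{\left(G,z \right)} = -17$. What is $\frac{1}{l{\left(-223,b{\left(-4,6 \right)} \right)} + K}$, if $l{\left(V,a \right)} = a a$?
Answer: $- \frac{1}{5127119} \approx -1.9504 \cdot 10^{-7}$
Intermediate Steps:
$l{\left(V,a \right)} = a^{2}$
$K = -5127408$ ($K = 468 \left(-10956\right) = -5127408$)
$\frac{1}{l{\left(-223,b{\left(-4,6 \right)} \right)} + K} = \frac{1}{\left(-17\right)^{2} - 5127408} = \frac{1}{289 - 5127408} = \frac{1}{-5127119} = - \frac{1}{5127119}$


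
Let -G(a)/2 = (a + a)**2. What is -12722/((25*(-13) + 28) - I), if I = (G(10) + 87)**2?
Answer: 6361/254333 ≈ 0.025011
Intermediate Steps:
G(a) = -8*a**2 (G(a) = -2*(a + a)**2 = -2*4*a**2 = -8*a**2)
I = 508369 (I = (-8*10**2 + 87)**2 = (-8*100 + 87)**2 = (-800 + 87)**2 = (-713)**2 = 508369)
-12722/((25*(-13) + 28) - I) = -12722/((25*(-13) + 28) - 1*508369) = -12722/((-325 + 28) - 508369) = -12722/(-297 - 508369) = -12722/(-508666) = -12722*(-1/508666) = 6361/254333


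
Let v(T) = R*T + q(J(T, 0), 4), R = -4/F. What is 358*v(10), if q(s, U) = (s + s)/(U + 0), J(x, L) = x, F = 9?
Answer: 1790/9 ≈ 198.89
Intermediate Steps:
q(s, U) = 2*s/U (q(s, U) = (2*s)/U = 2*s/U)
R = -4/9 ≈ -0.44444
v(T) = T/18 (v(T) = -4*T/9 + 2*T/4 = -4*T/9 + 2*T*(¼) = -4*T/9 + T/2 = T/18)
358*v(10) = 358*((1/18)*10) = 358*(5/9) = 1790/9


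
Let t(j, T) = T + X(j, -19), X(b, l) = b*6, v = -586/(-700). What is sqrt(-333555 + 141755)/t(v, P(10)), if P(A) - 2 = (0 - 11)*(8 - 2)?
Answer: -1750*I*sqrt(1918)/10321 ≈ -7.4258*I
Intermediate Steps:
v = 293/350 (v = -586*(-1/700) = 293/350 ≈ 0.83714)
X(b, l) = 6*b
P(A) = -64 (P(A) = 2 + (0 - 11)*(8 - 2) = 2 - 11*6 = 2 - 66 = -64)
t(j, T) = T + 6*j
sqrt(-333555 + 141755)/t(v, P(10)) = sqrt(-333555 + 141755)/(-64 + 6*(293/350)) = sqrt(-191800)/(-64 + 879/175) = (10*I*sqrt(1918))/(-10321/175) = (10*I*sqrt(1918))*(-175/10321) = -1750*I*sqrt(1918)/10321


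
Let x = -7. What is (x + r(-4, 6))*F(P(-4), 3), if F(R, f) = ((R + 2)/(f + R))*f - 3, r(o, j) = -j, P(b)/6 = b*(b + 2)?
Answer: 13/17 ≈ 0.76471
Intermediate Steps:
P(b) = 6*b*(2 + b) (P(b) = 6*(b*(b + 2)) = 6*(b*(2 + b)) = 6*b*(2 + b))
F(R, f) = -3 + f*(2 + R)/(R + f) (F(R, f) = ((2 + R)/(R + f))*f - 3 = f*(2 + R)/(R + f) - 3 = -3 + f*(2 + R)/(R + f))
(x + r(-4, 6))*F(P(-4), 3) = (-7 - 1*6)*((-1*3 - 18*(-4)*(2 - 4) + (6*(-4)*(2 - 4))*3)/(6*(-4)*(2 - 4) + 3)) = (-7 - 6)*((-3 - 18*(-4)*(-2) + (6*(-4)*(-2))*3)/(6*(-4)*(-2) + 3)) = -13*(-3 - 3*48 + 48*3)/(48 + 3) = -13*(-3 - 144 + 144)/51 = -13*(-3)/51 = -13*(-1/17) = 13/17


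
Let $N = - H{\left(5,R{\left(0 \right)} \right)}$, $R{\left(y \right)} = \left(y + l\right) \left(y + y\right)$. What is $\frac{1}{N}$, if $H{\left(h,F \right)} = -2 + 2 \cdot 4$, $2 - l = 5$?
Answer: $- \frac{1}{6} \approx -0.16667$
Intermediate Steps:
$l = -3$ ($l = 2 - 5 = -3$)
$R{\left(y \right)} = 2 y \left(-3 + y\right)$ ($R{\left(y \right)} = \left(y - 3\right) \left(y + y\right) = \left(-3 + y\right) 2 y = 2 y \left(-3 + y\right)$)
$H{\left(h,F \right)} = 6$ ($H{\left(h,F \right)} = -2 + 8 = 6$)
$N = -6$ ($N = \left(-1\right) 6 = -6$)
$\frac{1}{N} = \frac{1}{-6} = - \frac{1}{6}$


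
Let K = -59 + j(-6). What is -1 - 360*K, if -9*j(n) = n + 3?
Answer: 21119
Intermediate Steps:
j(n) = -1/3 - n/9 (j(n) = -(n + 3)/9 = -(3 + n)/9 = -1/3 - n/9)
K = -176/3 (K = -59 + (-1/3 - 1/9*(-6)) = -59 + (-1/3 + 2/3) = -59 + 1/3 = -176/3 ≈ -58.667)
-1 - 360*K = -1 - 360*(-176/3) = -1 + 21120 = 21119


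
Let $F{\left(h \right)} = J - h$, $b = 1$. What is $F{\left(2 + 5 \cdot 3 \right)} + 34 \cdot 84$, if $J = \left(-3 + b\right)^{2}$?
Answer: $2843$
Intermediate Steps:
$J = 4$ ($J = \left(-3 + 1\right)^{2} = \left(-2\right)^{2} = 4$)
$F{\left(h \right)} = 4 - h$
$F{\left(2 + 5 \cdot 3 \right)} + 34 \cdot 84 = \left(4 - \left(2 + 5 \cdot 3\right)\right) + 34 \cdot 84 = \left(4 - \left(2 + 15\right)\right) + 2856 = \left(4 - 17\right) + 2856 = -13 + 2856 = 2843$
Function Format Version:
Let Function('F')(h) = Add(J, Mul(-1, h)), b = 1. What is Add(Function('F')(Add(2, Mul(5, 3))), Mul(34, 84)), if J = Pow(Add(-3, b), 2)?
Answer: 2843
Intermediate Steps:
J = 4 (J = Pow(Add(-3, 1), 2) = Pow(-2, 2) = 4)
Function('F')(h) = Add(4, Mul(-1, h))
Add(Function('F')(Add(2, Mul(5, 3))), Mul(34, 84)) = Add(Add(4, Mul(-1, Add(2, Mul(5, 3)))), Mul(34, 84)) = Add(Add(4, Mul(-1, Add(2, 15))), 2856) = Add(Add(4, Mul(-1, 17)), 2856) = Add(Add(4, -17), 2856) = Add(-13, 2856) = 2843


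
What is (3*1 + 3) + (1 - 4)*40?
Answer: -114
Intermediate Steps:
(3*1 + 3) + (1 - 4)*40 = (3 + 3) - 3*40 = 6 - 120 = -114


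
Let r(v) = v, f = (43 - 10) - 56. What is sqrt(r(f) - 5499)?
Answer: I*sqrt(5522) ≈ 74.31*I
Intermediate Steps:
f = -23 (f = 33 - 56 = -23)
sqrt(r(f) - 5499) = sqrt(-23 - 5499) = sqrt(-5522) = I*sqrt(5522)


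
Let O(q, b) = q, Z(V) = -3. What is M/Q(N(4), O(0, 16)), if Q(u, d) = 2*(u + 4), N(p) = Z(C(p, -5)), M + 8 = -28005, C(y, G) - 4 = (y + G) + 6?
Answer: -28013/2 ≈ -14007.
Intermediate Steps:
C(y, G) = 10 + G + y (C(y, G) = 4 + ((y + G) + 6) = 4 + ((G + y) + 6) = 4 + (6 + G + y) = 10 + G + y)
M = -28013 (M = -8 - 28005 = -28013)
N(p) = -3
Q(u, d) = 8 + 2*u (Q(u, d) = 2*(4 + u) = 8 + 2*u)
M/Q(N(4), O(0, 16)) = -28013/(8 + 2*(-3)) = -28013/(8 - 6) = -28013/2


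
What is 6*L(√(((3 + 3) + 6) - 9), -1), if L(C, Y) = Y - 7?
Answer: -48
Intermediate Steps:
L(C, Y) = -7 + Y
6*L(√(((3 + 3) + 6) - 9), -1) = 6*(-7 - 1) = 6*(-8) = -48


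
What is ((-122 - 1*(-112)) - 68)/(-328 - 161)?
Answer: 26/163 ≈ 0.15951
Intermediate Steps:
((-122 - 1*(-112)) - 68)/(-328 - 161) = ((-122 + 112) - 68)/(-489) = (-10 - 68)*(-1/489) = -78*(-1/489) = 26/163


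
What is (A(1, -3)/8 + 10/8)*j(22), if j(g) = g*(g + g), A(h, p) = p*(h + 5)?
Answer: -968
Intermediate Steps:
A(h, p) = p*(5 + h)
j(g) = 2*g² (j(g) = g*(2*g) = 2*g²)
(A(1, -3)/8 + 10/8)*j(22) = (-3*(5 + 1)/8 + 10/8)*(2*22²) = (-3*6*(⅛) + 10*(⅛))*(2*484) = (-18*⅛ + 5/4)*968 = (-9/4 + 5/4)*968 = -1*968 = -968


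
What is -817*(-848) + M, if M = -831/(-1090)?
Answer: 755170271/1090 ≈ 6.9282e+5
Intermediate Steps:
M = 831/1090 (M = -831*(-1/1090) = 831/1090 ≈ 0.76239)
-817*(-848) + M = -817*(-848) + 831/1090 = 692816 + 831/1090 = 755170271/1090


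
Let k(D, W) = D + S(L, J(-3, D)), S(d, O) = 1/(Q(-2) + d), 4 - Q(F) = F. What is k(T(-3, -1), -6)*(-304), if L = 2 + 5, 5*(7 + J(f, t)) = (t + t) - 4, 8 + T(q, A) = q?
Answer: 43168/13 ≈ 3320.6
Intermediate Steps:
T(q, A) = -8 + q
J(f, t) = -39/5 + 2*t/5 (J(f, t) = -7 + ((t + t) - 4)/5 = -7 + (2*t - 4)/5 = -7 + (-4 + 2*t)/5 = -7 + (-⅘ + 2*t/5) = -39/5 + 2*t/5)
L = 7
Q(F) = 4 - F
S(d, O) = 1/(6 + d) (S(d, O) = 1/((4 - 1*(-2)) + d) = 1/((4 + 2) + d) = 1/(6 + d))
k(D, W) = 1/13 + D (k(D, W) = D + 1/(6 + 7) = D + 1/13 = 1/13 + D)
k(T(-3, -1), -6)*(-304) = (1/13 + (-8 - 3))*(-304) = (1/13 - 11)*(-304) = -142/13*(-304) = 43168/13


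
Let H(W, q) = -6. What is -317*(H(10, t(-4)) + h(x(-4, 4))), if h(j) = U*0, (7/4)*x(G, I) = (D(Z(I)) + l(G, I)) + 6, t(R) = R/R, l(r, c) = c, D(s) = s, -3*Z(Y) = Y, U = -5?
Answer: 1902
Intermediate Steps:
Z(Y) = -Y/3
t(R) = 1
x(G, I) = 24/7 + 8*I/21 (x(G, I) = 4*((-I/3 + I) + 6)/7 = 4*(2*I/3 + 6)/7 = 4*(6 + 2*I/3)/7 = 24/7 + 8*I/21)
h(j) = 0 (h(j) = -5*0 = 0)
-317*(H(10, t(-4)) + h(x(-4, 4))) = -317*(-6 + 0) = -317*(-6) = 1902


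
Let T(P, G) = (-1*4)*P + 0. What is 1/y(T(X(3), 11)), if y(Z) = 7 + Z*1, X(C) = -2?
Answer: 1/15 ≈ 0.066667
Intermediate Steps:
T(P, G) = -4*P (T(P, G) = -4*P + 0 = -4*P)
y(Z) = 7 + Z
1/y(T(X(3), 11)) = 1/(7 - 4*(-2)) = 1/(7 + 8) = 1/15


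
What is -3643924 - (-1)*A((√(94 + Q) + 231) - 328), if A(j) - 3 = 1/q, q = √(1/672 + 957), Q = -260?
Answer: -3643921 + 4*√27010410/643105 ≈ -3.6439e+6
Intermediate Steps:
q = √27010410/168 (q = √(1/672 + 957) = √(643105/672) = √27010410/168 ≈ 30.935)
A(j) = 3 + 4*√27010410/643105 (A(j) = 3 + 1/(√27010410/168) = 3 + 4*√27010410/643105)
-3643924 - (-1)*A((√(94 + Q) + 231) - 328) = -3643924 - (-1)*(3 + 4*√27010410/643105) = -3643924 - (-3 - 4*√27010410/643105) = -3643924 + (3 + 4*√27010410/643105) = -3643921 + 4*√27010410/643105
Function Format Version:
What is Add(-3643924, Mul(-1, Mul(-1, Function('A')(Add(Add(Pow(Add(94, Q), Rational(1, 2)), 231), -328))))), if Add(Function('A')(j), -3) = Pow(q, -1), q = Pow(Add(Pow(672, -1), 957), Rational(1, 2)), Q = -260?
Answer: Add(-3643921, Mul(Rational(4, 643105), Pow(27010410, Rational(1, 2)))) ≈ -3.6439e+6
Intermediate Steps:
q = Mul(Rational(1, 168), Pow(27010410, Rational(1, 2))) (q = Pow(Add(Rational(1, 672), 957), Rational(1, 2)) = Pow(Rational(643105, 672), Rational(1, 2)) = Mul(Rational(1, 168), Pow(27010410, Rational(1, 2))) ≈ 30.935)
Function('A')(j) = Add(3, Mul(Rational(4, 643105), Pow(27010410, Rational(1, 2)))) (Function('A')(j) = Add(3, Pow(Mul(Rational(1, 168), Pow(27010410, Rational(1, 2))), -1)) = Add(3, Mul(Rational(4, 643105), Pow(27010410, Rational(1, 2)))))
Add(-3643924, Mul(-1, Mul(-1, Function('A')(Add(Add(Pow(Add(94, Q), Rational(1, 2)), 231), -328))))) = Add(-3643924, Mul(-1, Mul(-1, Add(3, Mul(Rational(4, 643105), Pow(27010410, Rational(1, 2))))))) = Add(-3643924, Mul(-1, Add(-3, Mul(Rational(-4, 643105), Pow(27010410, Rational(1, 2)))))) = Add(-3643924, Add(3, Mul(Rational(4, 643105), Pow(27010410, Rational(1, 2))))) = Add(-3643921, Mul(Rational(4, 643105), Pow(27010410, Rational(1, 2))))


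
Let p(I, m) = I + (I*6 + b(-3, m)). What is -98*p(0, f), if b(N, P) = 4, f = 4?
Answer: -392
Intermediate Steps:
p(I, m) = 4 + 7*I (p(I, m) = I + (I*6 + 4) = I + (6*I + 4) = I + (4 + 6*I) = 4 + 7*I)
-98*p(0, f) = -98*(4 + 7*0) = -98*(4 + 0) = -98*4 = -392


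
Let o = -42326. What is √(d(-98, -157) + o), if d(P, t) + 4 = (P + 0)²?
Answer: I*√32726 ≈ 180.9*I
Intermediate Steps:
d(P, t) = -4 + P² (d(P, t) = -4 + (P + 0)² = -4 + P²)
√(d(-98, -157) + o) = √((-4 + (-98)²) - 42326) = √((-4 + 9604) - 42326) = √(9600 - 42326) = √(-32726) = I*√32726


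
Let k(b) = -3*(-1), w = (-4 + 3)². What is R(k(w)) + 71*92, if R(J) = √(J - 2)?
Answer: 6533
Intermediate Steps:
w = 1 (w = (-1)² = 1)
k(b) = 3
R(J) = √(-2 + J)
R(k(w)) + 71*92 = √(-2 + 3) + 71*92 = √1 + 6532 = 1 + 6532 = 6533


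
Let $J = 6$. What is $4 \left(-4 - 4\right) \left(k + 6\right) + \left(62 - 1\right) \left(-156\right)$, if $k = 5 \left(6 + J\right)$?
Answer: $-11628$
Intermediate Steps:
$k = 60$ ($k = 5 \left(6 + 6\right) = 5 \cdot 12 = 60$)
$4 \left(-4 - 4\right) \left(k + 6\right) + \left(62 - 1\right) \left(-156\right) = 4 \left(-4 - 4\right) \left(60 + 6\right) + \left(62 - 1\right) \left(-156\right) = 4 \left(-8\right) 66 + \left(62 - 1\right) \left(-156\right) = \left(-32\right) 66 + 61 \left(-156\right) = -2112 - 9516 = -11628$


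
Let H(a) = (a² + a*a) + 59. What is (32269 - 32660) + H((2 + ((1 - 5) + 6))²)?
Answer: 180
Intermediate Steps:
H(a) = 59 + 2*a² (H(a) = (a² + a²) + 59 = 2*a² + 59 = 59 + 2*a²)
(32269 - 32660) + H((2 + ((1 - 5) + 6))²) = (32269 - 32660) + (59 + 2*((2 + ((1 - 5) + 6))²)²) = -391 + (59 + 2*((2 + (-4 + 6))²)²) = -391 + (59 + 2*((2 + 2)²)²) = -391 + (59 + 2*(4²)²) = -391 + (59 + 2*16²) = -391 + (59 + 2*256) = -391 + (59 + 512) = -391 + 571 = 180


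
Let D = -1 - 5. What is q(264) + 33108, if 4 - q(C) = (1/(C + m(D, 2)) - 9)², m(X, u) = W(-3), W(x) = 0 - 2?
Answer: 2267384679/68644 ≈ 33031.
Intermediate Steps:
W(x) = -2
D = -6
m(X, u) = -2
q(C) = 4 - (-9 + 1/(-2 + C))² (q(C) = 4 - (1/(C - 2) - 9)² = 4 - (1/(-2 + C) - 9)² = 4 - (-9 + 1/(-2 + C))²)
q(264) + 33108 = (4 - (-19 + 9*264)²/(-2 + 264)²) + 33108 = (4 - 1*(-19 + 2376)²/262²) + 33108 = (4 - 1*2357²*1/68644) + 33108 = (4 - 1*5555449*1/68644) + 33108 = (4 - 5555449/68644) + 33108 = -5280873/68644 + 33108 = 2267384679/68644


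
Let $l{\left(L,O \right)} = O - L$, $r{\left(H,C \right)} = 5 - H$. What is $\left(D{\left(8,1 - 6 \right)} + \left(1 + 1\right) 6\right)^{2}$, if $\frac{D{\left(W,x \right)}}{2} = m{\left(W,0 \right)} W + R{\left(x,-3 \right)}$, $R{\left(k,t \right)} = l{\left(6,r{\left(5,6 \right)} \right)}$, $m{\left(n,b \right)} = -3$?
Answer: $2304$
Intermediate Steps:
$R{\left(k,t \right)} = -6$ ($R{\left(k,t \right)} = \left(5 - 5\right) - 6 = 0 - 6 = -6$)
$D{\left(W,x \right)} = -12 - 6 W$ ($D{\left(W,x \right)} = 2 \left(- 3 W - 6\right) = 2 \left(-6 - 3 W\right) = -12 - 6 W$)
$\left(D{\left(8,1 - 6 \right)} + \left(1 + 1\right) 6\right)^{2} = \left(\left(-12 - 48\right) + \left(1 + 1\right) 6\right)^{2} = \left(\left(-12 - 48\right) + 2 \cdot 6\right)^{2} = \left(-60 + 12\right)^{2} = \left(-48\right)^{2} = 2304$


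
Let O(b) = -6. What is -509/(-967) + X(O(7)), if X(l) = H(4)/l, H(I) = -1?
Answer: 4021/5802 ≈ 0.69304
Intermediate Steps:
X(l) = -1/l
-509/(-967) + X(O(7)) = -509/(-967) - 1/(-6) = -509*(-1/967) - 1*(-1/6) = 509/967 + 1/6 = 4021/5802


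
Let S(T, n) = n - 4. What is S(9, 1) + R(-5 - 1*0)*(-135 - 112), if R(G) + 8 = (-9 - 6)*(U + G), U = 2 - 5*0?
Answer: -9142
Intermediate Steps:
S(T, n) = -4 + n
U = 2 (U = 2 + 0 = 2)
R(G) = -38 - 15*G (R(G) = -8 + (-9 - 6)*(2 + G) = -8 - 15*(2 + G) = -8 + (-30 - 15*G) = -38 - 15*G)
S(9, 1) + R(-5 - 1*0)*(-135 - 112) = (-4 + 1) + (-38 - 15*(-5 - 1*0))*(-135 - 112) = -3 + (-38 - 15*(-5 + 0))*(-247) = -3 + (-38 - 15*(-5))*(-247) = -3 + (-38 + 75)*(-247) = -3 + 37*(-247) = -3 - 9139 = -9142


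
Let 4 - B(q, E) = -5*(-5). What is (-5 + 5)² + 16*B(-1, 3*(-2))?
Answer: -336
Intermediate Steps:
B(q, E) = -21 (B(q, E) = 4 - (-5)*(-5) = 4 - 1*25 = 4 - 25 = -21)
(-5 + 5)² + 16*B(-1, 3*(-2)) = (-5 + 5)² + 16*(-21) = 0² - 336 = 0 - 336 = -336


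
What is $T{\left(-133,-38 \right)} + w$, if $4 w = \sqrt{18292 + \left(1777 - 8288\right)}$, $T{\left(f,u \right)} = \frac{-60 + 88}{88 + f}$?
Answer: $- \frac{28}{45} + \frac{3 \sqrt{1309}}{4} \approx 26.513$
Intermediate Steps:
$T{\left(f,u \right)} = \frac{28}{88 + f}$
$w = \frac{3 \sqrt{1309}}{4}$ ($w = \frac{\sqrt{18292 + \left(1777 - 8288\right)}}{4} = \frac{\sqrt{18292 - 6511}}{4} = \frac{\sqrt{11781}}{4} = \frac{3 \sqrt{1309}}{4} \approx 27.135$)
$T{\left(-133,-38 \right)} + w = \frac{28}{88 - 133} + \frac{3 \sqrt{1309}}{4} = \frac{28}{-45} + \frac{3 \sqrt{1309}}{4} = 28 \left(- \frac{1}{45}\right) + \frac{3 \sqrt{1309}}{4} = - \frac{28}{45} + \frac{3 \sqrt{1309}}{4}$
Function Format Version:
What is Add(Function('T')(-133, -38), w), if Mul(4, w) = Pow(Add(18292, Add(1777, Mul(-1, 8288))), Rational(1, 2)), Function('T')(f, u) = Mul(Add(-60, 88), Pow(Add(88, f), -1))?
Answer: Add(Rational(-28, 45), Mul(Rational(3, 4), Pow(1309, Rational(1, 2)))) ≈ 26.513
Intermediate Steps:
Function('T')(f, u) = Mul(28, Pow(Add(88, f), -1))
w = Mul(Rational(3, 4), Pow(1309, Rational(1, 2))) (w = Mul(Rational(1, 4), Pow(Add(18292, Add(1777, Mul(-1, 8288))), Rational(1, 2))) = Mul(Rational(1, 4), Pow(Add(18292, Add(1777, -8288)), Rational(1, 2))) = Mul(Rational(1, 4), Pow(Add(18292, -6511), Rational(1, 2))) = Mul(Rational(1, 4), Pow(11781, Rational(1, 2))) = Mul(Rational(1, 4), Mul(3, Pow(1309, Rational(1, 2)))) = Mul(Rational(3, 4), Pow(1309, Rational(1, 2))) ≈ 27.135)
Add(Function('T')(-133, -38), w) = Add(Mul(28, Pow(Add(88, -133), -1)), Mul(Rational(3, 4), Pow(1309, Rational(1, 2)))) = Add(Mul(28, Pow(-45, -1)), Mul(Rational(3, 4), Pow(1309, Rational(1, 2)))) = Add(Mul(28, Rational(-1, 45)), Mul(Rational(3, 4), Pow(1309, Rational(1, 2)))) = Add(Rational(-28, 45), Mul(Rational(3, 4), Pow(1309, Rational(1, 2))))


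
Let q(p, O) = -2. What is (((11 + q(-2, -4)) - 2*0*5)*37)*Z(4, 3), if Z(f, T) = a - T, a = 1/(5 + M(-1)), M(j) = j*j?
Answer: -1887/2 ≈ -943.50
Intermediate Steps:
M(j) = j²
a = ⅙ (a = 1/(5 + (-1)²) = 1/(5 + 1) = 1/6 = ⅙ ≈ 0.16667)
Z(f, T) = ⅙ - T
(((11 + q(-2, -4)) - 2*0*5)*37)*Z(4, 3) = (((11 - 2) - 2*0*5)*37)*(⅙ - 1*3) = ((9 + 0*5)*37)*(⅙ - 3) = ((9 + 0)*37)*(-17/6) = (9*37)*(-17/6) = 333*(-17/6) = -1887/2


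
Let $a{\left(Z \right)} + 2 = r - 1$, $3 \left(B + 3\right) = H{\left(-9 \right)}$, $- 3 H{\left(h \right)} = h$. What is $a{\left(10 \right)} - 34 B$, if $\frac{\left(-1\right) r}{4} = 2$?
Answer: $57$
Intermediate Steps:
$H{\left(h \right)} = - \frac{h}{3}$
$r = -8$ ($r = \left(-4\right) 2 = -8$)
$B = -2$ ($B = -3 + \frac{\left(- \frac{1}{3}\right) \left(-9\right)}{3} = -3 + \frac{1}{3} \cdot 3 = -3 + 1 = -2$)
$a{\left(Z \right)} = -11$ ($a{\left(Z \right)} = -2 - 9 = -11$)
$a{\left(10 \right)} - 34 B = -11 - -68 = -11 + 68 = 57$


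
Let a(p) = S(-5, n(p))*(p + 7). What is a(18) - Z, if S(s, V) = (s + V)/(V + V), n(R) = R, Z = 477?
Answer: -16847/36 ≈ -467.97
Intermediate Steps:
S(s, V) = (V + s)/(2*V) (S(s, V) = (V + s)/((2*V)) = (V + s)*(1/(2*V)) = (V + s)/(2*V))
a(p) = (-5 + p)*(7 + p)/(2*p) (a(p) = ((p - 5)/(2*p))*(p + 7) = ((-5 + p)/(2*p))*(7 + p) = (-5 + p)*(7 + p)/(2*p))
a(18) - Z = (½)*(-5 + 18)*(7 + 18)/18 - 1*477 = (½)*(1/18)*13*25 - 477 = 325/36 - 477 = -16847/36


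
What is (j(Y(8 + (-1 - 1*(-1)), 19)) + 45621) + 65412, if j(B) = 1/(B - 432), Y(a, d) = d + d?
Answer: 43747001/394 ≈ 1.1103e+5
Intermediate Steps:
Y(a, d) = 2*d
j(B) = 1/(-432 + B)
(j(Y(8 + (-1 - 1*(-1)), 19)) + 45621) + 65412 = (1/(-432 + 2*19) + 45621) + 65412 = (1/(-432 + 38) + 45621) + 65412 = (1/(-394) + 45621) + 65412 = (-1/394 + 45621) + 65412 = 17974673/394 + 65412 = 43747001/394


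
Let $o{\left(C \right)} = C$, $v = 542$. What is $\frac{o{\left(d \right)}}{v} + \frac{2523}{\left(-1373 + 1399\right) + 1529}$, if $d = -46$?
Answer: $\frac{647968}{421405} \approx 1.5376$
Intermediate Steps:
$\frac{o{\left(d \right)}}{v} + \frac{2523}{\left(-1373 + 1399\right) + 1529} = - \frac{46}{542} + \frac{2523}{\left(-1373 + 1399\right) + 1529} = \left(-46\right) \frac{1}{542} + \frac{2523}{26 + 1529} = - \frac{23}{271} + \frac{2523}{1555} = \frac{647968}{421405}$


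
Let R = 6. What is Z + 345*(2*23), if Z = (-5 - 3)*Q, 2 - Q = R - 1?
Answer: 15894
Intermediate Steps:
Q = -3 (Q = 2 - (6 - 1) = 2 - 1*5 = 2 - 5 = -3)
Z = 24 (Z = (-5 - 3)*(-3) = -8*(-3) = 24)
Z + 345*(2*23) = 24 + 345*(2*23) = 24 + 345*46 = 24 + 15870 = 15894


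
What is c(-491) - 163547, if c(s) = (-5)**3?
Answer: -163672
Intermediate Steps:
c(s) = -125
c(-491) - 163547 = -125 - 163547 = -163672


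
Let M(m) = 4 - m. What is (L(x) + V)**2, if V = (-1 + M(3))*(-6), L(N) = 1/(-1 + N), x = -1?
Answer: 1/4 ≈ 0.25000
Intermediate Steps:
V = 0 (V = (-1 + (4 - 1*3))*(-6) = (-1 + (4 - 3))*(-6) = (-1 + 1)*(-6) = 0*(-6) = 0)
(L(x) + V)**2 = (1/(-1 - 1) + 0)**2 = (1/(-2) + 0)**2 = (-1/2 + 0)**2 = (-1/2)**2 = 1/4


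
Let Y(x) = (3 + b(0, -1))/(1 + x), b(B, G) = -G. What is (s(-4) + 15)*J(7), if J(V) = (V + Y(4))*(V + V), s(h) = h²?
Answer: 16926/5 ≈ 3385.2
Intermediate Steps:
Y(x) = 4/(1 + x) (Y(x) = (3 - 1*(-1))/(1 + x) = (3 + 1)/(1 + x) = 4/(1 + x))
J(V) = 2*V*(⅘ + V) (J(V) = (V + 4/(1 + 4))*(V + V) = (V + 4/5)*(2*V) = (V + 4*(⅕))*(2*V) = (V + ⅘)*(2*V) = (⅘ + V)*(2*V) = 2*V*(⅘ + V))
(s(-4) + 15)*J(7) = ((-4)² + 15)*((⅖)*7*(4 + 5*7)) = (16 + 15)*((⅖)*7*(4 + 35)) = 31*((⅖)*7*39) = 31*(546/5) = 16926/5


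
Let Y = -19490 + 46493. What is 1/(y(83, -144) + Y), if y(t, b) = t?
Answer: 1/27086 ≈ 3.6919e-5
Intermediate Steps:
Y = 27003
1/(y(83, -144) + Y) = 1/(83 + 27003) = 1/27086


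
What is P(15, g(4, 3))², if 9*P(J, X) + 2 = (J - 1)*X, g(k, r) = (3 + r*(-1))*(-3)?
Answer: 4/81 ≈ 0.049383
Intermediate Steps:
g(k, r) = -9 + 3*r (g(k, r) = (3 - r)*(-3) = -9 + 3*r)
P(J, X) = -2/9 + X*(-1 + J)/9 (P(J, X) = -2/9 + ((J - 1)*X)/9 = -2/9 + ((-1 + J)*X)/9 = -2/9 + (X*(-1 + J))/9 = -2/9 + X*(-1 + J)/9)
P(15, g(4, 3))² = (-2/9 - (-9 + 3*3)/9 + (⅑)*15*(-9 + 3*3))² = (-2/9 - (-9 + 9)/9 + (⅑)*15*(-9 + 9))² = (-2/9 - ⅑*0 + (⅑)*15*0)² = (-2/9 + 0 + 0)² = (-2/9)² = 4/81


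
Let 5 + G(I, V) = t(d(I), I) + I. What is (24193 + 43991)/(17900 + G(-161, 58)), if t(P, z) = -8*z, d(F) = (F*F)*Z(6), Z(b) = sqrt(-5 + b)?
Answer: 34092/9511 ≈ 3.5845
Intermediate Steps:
d(F) = F**2 (d(F) = (F*F)*sqrt(-5 + 6) = F**2*sqrt(1) = F**2*1 = F**2)
G(I, V) = -5 - 7*I (G(I, V) = -5 + (-8*I + I) = -5 - 7*I)
(24193 + 43991)/(17900 + G(-161, 58)) = (24193 + 43991)/(17900 + (-5 - 7*(-161))) = 68184/(17900 + (-5 + 1127)) = 68184/(17900 + 1122) = 68184/19022 = 68184*(1/19022) = 34092/9511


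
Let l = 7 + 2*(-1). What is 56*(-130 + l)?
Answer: -7000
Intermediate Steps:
l = 5 (l = 7 - 2 = 5)
56*(-130 + l) = 56*(-130 + 5) = 56*(-125) = -7000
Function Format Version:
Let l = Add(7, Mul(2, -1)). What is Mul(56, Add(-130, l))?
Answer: -7000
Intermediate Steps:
l = 5 (l = Add(7, -2) = 5)
Mul(56, Add(-130, l)) = Mul(56, Add(-130, 5)) = Mul(56, -125) = -7000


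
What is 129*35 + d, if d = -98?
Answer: 4417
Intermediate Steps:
129*35 + d = 129*35 - 98 = 4515 - 98 = 4417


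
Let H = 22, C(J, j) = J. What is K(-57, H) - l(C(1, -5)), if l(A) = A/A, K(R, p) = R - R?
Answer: -1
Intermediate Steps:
K(R, p) = 0
l(A) = 1
K(-57, H) - l(C(1, -5)) = 0 - 1*1 = 0 - 1 = -1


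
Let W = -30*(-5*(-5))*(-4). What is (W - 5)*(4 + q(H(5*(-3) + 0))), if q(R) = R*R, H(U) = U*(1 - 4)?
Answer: 6076855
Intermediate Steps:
H(U) = -3*U (H(U) = U*(-3) = -3*U)
q(R) = R**2
W = 3000 (W = -750*(-4) = -30*(-100) = 3000)
(W - 5)*(4 + q(H(5*(-3) + 0))) = (3000 - 5)*(4 + (-3*(5*(-3) + 0))**2) = 2995*(4 + (-3*(-15 + 0))**2) = 2995*(4 + (-3*(-15))**2) = 2995*(4 + 45**2) = 2995*(4 + 2025) = 2995*2029 = 6076855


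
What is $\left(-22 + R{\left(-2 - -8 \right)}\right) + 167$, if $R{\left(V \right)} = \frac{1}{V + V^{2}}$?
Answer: $\frac{6091}{42} \approx 145.02$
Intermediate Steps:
$\left(-22 + R{\left(-2 - -8 \right)}\right) + 167 = \left(-22 + \frac{1}{\left(-2 - -8\right) \left(1 - -6\right)}\right) + 167 = \left(-22 + \frac{1}{\left(-2 + 8\right) \left(1 + \left(-2 + 8\right)\right)}\right) + 167 = \left(-22 + \frac{1}{6 \left(1 + 6\right)}\right) + 167 = \left(-22 + \frac{1}{6 \cdot 7}\right) + 167 = \left(-22 + \frac{1}{6} \cdot \frac{1}{7}\right) + 167 = \left(-22 + \frac{1}{42}\right) + 167 = - \frac{923}{42} + 167 = \frac{6091}{42}$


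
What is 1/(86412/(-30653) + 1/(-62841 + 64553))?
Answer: -52477936/147906691 ≈ -0.35480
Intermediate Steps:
1/(86412/(-30653) + 1/(-62841 + 64553)) = 1/(86412*(-1/30653) + 1/1712) = 1/(-86412/30653 + 1/1712) = 1/(-147906691/52477936) = -52477936/147906691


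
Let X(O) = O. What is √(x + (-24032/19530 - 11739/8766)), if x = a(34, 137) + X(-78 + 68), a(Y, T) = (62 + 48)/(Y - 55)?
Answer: I*√178990212107210/3170370 ≈ 4.2199*I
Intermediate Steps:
a(Y, T) = 110/(-55 + Y)
x = -320/21 (x = 110/(-55 + 34) + (-78 + 68) = 110/(-21) - 10 = 110*(-1/21) - 10 = -110/21 - 10 = -320/21 ≈ -15.238)
√(x + (-24032/19530 - 11739/8766)) = √(-320/21 + (-24032/19530 - 11739/8766)) = √(-320/21 + (-24032*1/19530 - 11739*1/8766)) = √(-320/21 + (-12016/9765 - 3913/2922)) = √(-320/21 - 24440399/9511110) = √(-169371599/9511110) = I*√178990212107210/3170370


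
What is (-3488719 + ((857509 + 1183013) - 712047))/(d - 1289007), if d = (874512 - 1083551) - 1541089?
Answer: 2160244/3039135 ≈ 0.71081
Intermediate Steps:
d = -1750128 (d = -209039 - 1541089 = -1750128)
(-3488719 + ((857509 + 1183013) - 712047))/(d - 1289007) = (-3488719 + ((857509 + 1183013) - 712047))/(-1750128 - 1289007) = (-3488719 + (2040522 - 712047))/(-3039135) = (-3488719 + 1328475)*(-1/3039135) = -2160244*(-1/3039135) = 2160244/3039135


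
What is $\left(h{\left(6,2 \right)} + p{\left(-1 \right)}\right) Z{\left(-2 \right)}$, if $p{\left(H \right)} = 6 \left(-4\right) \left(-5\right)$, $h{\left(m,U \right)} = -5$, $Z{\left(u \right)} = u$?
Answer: $-230$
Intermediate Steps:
$p{\left(H \right)} = 120$ ($p{\left(H \right)} = \left(-24\right) \left(-5\right) = 120$)
$\left(h{\left(6,2 \right)} + p{\left(-1 \right)}\right) Z{\left(-2 \right)} = \left(-5 + 120\right) \left(-2\right) = 115 \left(-2\right) = -230$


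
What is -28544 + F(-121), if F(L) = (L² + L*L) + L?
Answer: 617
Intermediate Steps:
F(L) = L + 2*L² (F(L) = (L² + L²) + L = 2*L² + L = L + 2*L²)
-28544 + F(-121) = -28544 - 121*(1 + 2*(-121)) = -28544 - 121*(1 - 242) = -28544 - 121*(-241) = -28544 + 29161 = 617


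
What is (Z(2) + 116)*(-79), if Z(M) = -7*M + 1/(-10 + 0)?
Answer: -80501/10 ≈ -8050.1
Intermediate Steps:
Z(M) = -⅒ - 7*M (Z(M) = -7*M + 1/(-10) = -7*M - ⅒ = -⅒ - 7*M)
(Z(2) + 116)*(-79) = ((-⅒ - 7*2) + 116)*(-79) = ((-⅒ - 14) + 116)*(-79) = (-141/10 + 116)*(-79) = (1019/10)*(-79) = -80501/10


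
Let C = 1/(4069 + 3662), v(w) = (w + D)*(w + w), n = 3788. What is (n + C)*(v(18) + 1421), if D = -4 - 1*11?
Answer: 44776809341/7731 ≈ 5.7919e+6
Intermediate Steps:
D = -15 (D = -4 - 11 = -15)
v(w) = 2*w*(-15 + w) (v(w) = (w - 15)*(w + w) = (-15 + w)*(2*w) = 2*w*(-15 + w))
C = 1/7731 ≈ 0.00012935
(n + C)*(v(18) + 1421) = (3788 + 1/7731)*(2*18*(-15 + 18) + 1421) = 29285029*(2*18*3 + 1421)/7731 = 29285029*(108 + 1421)/7731 = (29285029/7731)*1529 = 44776809341/7731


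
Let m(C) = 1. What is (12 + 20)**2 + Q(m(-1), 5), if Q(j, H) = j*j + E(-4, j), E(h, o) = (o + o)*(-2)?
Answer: 1021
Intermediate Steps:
E(h, o) = -4*o (E(h, o) = (2*o)*(-2) = -4*o)
Q(j, H) = j**2 - 4*j (Q(j, H) = j*j - 4*j = j**2 - 4*j)
(12 + 20)**2 + Q(m(-1), 5) = (12 + 20)**2 + 1*(-4 + 1) = 32**2 + 1*(-3) = 1024 - 3 = 1021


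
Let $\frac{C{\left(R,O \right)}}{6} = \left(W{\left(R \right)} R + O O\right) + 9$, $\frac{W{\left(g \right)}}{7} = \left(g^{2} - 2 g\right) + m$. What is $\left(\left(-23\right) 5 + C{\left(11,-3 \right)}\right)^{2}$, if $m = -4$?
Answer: $1925717689$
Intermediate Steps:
$W{\left(g \right)} = -28 - 14 g + 7 g^{2}$ ($W{\left(g \right)} = 7 \left(\left(g^{2} - 2 g\right) - 4\right) = 7 \left(-4 + g^{2} - 2 g\right) = -28 - 14 g + 7 g^{2}$)
$C{\left(R,O \right)} = 54 + 6 O^{2} + 6 R \left(-28 - 14 R + 7 R^{2}\right)$ ($C{\left(R,O \right)} = 6 \left(\left(\left(-28 - 14 R + 7 R^{2}\right) R + O O\right) + 9\right) = 6 \left(\left(R \left(-28 - 14 R + 7 R^{2}\right) + O^{2}\right) + 9\right) = 6 \left(\left(O^{2} + R \left(-28 - 14 R + 7 R^{2}\right)\right) + 9\right) = 6 \left(9 + O^{2} + R \left(-28 - 14 R + 7 R^{2}\right)\right) = 54 + 6 O^{2} + 6 R \left(-28 - 14 R + 7 R^{2}\right)$)
$\left(\left(-23\right) 5 + C{\left(11,-3 \right)}\right)^{2} = \left(\left(-23\right) 5 + \left(54 + 6 \left(-3\right)^{2} - 462 \left(4 - 11^{2} + 2 \cdot 11\right)\right)\right)^{2} = \left(-115 + \left(54 + 6 \cdot 9 - 462 \left(4 - 121 + 22\right)\right)\right)^{2} = \left(-115 + \left(54 + 54 - 462 \left(4 - 121 + 22\right)\right)\right)^{2} = \left(-115 + \left(54 + 54 - 462 \left(-95\right)\right)\right)^{2} = \left(-115 + \left(54 + 54 + 43890\right)\right)^{2} = \left(-115 + 43998\right)^{2} = 43883^{2} = 1925717689$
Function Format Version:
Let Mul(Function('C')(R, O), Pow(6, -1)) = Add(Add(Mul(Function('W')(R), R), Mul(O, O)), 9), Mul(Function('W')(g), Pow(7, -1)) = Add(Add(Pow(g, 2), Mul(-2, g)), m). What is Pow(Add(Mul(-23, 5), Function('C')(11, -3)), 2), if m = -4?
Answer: 1925717689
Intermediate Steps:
Function('W')(g) = Add(-28, Mul(-14, g), Mul(7, Pow(g, 2))) (Function('W')(g) = Mul(7, Add(Add(Pow(g, 2), Mul(-2, g)), -4)) = Mul(7, Add(-4, Pow(g, 2), Mul(-2, g))) = Add(-28, Mul(-14, g), Mul(7, Pow(g, 2))))
Function('C')(R, O) = Add(54, Mul(6, Pow(O, 2)), Mul(6, R, Add(-28, Mul(-14, R), Mul(7, Pow(R, 2))))) (Function('C')(R, O) = Mul(6, Add(Add(Mul(Add(-28, Mul(-14, R), Mul(7, Pow(R, 2))), R), Mul(O, O)), 9)) = Mul(6, Add(Add(Mul(R, Add(-28, Mul(-14, R), Mul(7, Pow(R, 2)))), Pow(O, 2)), 9)) = Mul(6, Add(Add(Pow(O, 2), Mul(R, Add(-28, Mul(-14, R), Mul(7, Pow(R, 2))))), 9)) = Mul(6, Add(9, Pow(O, 2), Mul(R, Add(-28, Mul(-14, R), Mul(7, Pow(R, 2)))))) = Add(54, Mul(6, Pow(O, 2)), Mul(6, R, Add(-28, Mul(-14, R), Mul(7, Pow(R, 2))))))
Pow(Add(Mul(-23, 5), Function('C')(11, -3)), 2) = Pow(Add(Mul(-23, 5), Add(54, Mul(6, Pow(-3, 2)), Mul(-42, 11, Add(4, Mul(-1, Pow(11, 2)), Mul(2, 11))))), 2) = Pow(Add(-115, Add(54, Mul(6, 9), Mul(-42, 11, Add(4, Mul(-1, 121), 22)))), 2) = Pow(Add(-115, Add(54, 54, Mul(-42, 11, Add(4, -121, 22)))), 2) = Pow(Add(-115, Add(54, 54, Mul(-42, 11, -95))), 2) = Pow(Add(-115, Add(54, 54, 43890)), 2) = Pow(Add(-115, 43998), 2) = Pow(43883, 2) = 1925717689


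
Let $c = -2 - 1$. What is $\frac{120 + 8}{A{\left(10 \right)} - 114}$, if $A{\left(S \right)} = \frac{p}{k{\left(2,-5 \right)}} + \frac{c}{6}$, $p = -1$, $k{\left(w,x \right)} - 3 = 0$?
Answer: $- \frac{768}{689} \approx -1.1147$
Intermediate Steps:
$k{\left(w,x \right)} = 3$ ($k{\left(w,x \right)} = 3 + 0 = 3$)
$c = -3$ ($c = -2 - 1 = -3$)
$A{\left(S \right)} = - \frac{5}{6}$ ($A{\left(S \right)} = - \frac{1}{3} - \frac{3}{6} = \left(-1\right) \frac{1}{3} - \frac{1}{2} = - \frac{1}{3} - \frac{1}{2} = - \frac{5}{6}$)
$\frac{120 + 8}{A{\left(10 \right)} - 114} = \frac{120 + 8}{- \frac{5}{6} - 114} = \frac{128}{- \frac{689}{6}} = 128 \left(- \frac{6}{689}\right) = - \frac{768}{689}$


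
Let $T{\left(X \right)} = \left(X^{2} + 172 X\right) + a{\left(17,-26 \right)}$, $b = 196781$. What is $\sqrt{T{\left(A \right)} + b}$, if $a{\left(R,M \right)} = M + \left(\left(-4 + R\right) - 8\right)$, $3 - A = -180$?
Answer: $95 \sqrt{29} \approx 511.59$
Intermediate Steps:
$A = 183$ ($A = 3 - -180 = 3 + 180 = 183$)
$a{\left(R,M \right)} = -12 + M + R$ ($a{\left(R,M \right)} = M + \left(-12 + R\right) = -12 + M + R$)
$T{\left(X \right)} = -21 + X^{2} + 172 X$ ($T{\left(X \right)} = \left(X^{2} + 172 X\right) - 21 = -21 + X^{2} + 172 X$)
$\sqrt{T{\left(A \right)} + b} = \sqrt{\left(-21 + 183^{2} + 172 \cdot 183\right) + 196781} = \sqrt{\left(-21 + 33489 + 31476\right) + 196781} = \sqrt{64944 + 196781} = \sqrt{261725} = 95 \sqrt{29}$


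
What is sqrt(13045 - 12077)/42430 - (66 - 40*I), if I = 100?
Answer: 3934 + 11*sqrt(2)/21215 ≈ 3934.0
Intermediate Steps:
sqrt(13045 - 12077)/42430 - (66 - 40*I) = sqrt(13045 - 12077)/42430 - (66 - 40*100) = sqrt(968)*(1/42430) - (66 - 4000) = (22*sqrt(2))*(1/42430) - 1*(-3934) = 11*sqrt(2)/21215 + 3934 = 3934 + 11*sqrt(2)/21215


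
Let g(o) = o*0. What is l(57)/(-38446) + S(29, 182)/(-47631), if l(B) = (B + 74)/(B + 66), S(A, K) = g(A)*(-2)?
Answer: -131/4728858 ≈ -2.7702e-5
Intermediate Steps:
g(o) = 0
S(A, K) = 0 (S(A, K) = 0*(-2) = 0)
l(B) = (74 + B)/(66 + B)
l(57)/(-38446) + S(29, 182)/(-47631) = ((74 + 57)/(66 + 57))/(-38446) + 0/(-47631) = (131/123)*(-1/38446) + 0*(-1/47631) = ((1/123)*131)*(-1/38446) + 0 = (131/123)*(-1/38446) + 0 = -131/4728858 + 0 = -131/4728858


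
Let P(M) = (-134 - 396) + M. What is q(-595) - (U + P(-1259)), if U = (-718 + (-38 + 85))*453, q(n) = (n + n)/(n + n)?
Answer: 305753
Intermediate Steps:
q(n) = 1 (q(n) = (2*n)/((2*n)) = (2*n)*(1/(2*n)) = 1)
U = -303963 (U = (-718 + 47)*453 = -671*453 = -303963)
P(M) = -530 + M
q(-595) - (U + P(-1259)) = 1 - (-303963 + (-530 - 1259)) = 1 - (-303963 - 1789) = 1 - 1*(-305752) = 1 + 305752 = 305753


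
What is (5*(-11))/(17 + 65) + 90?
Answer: 7325/82 ≈ 89.329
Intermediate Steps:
(5*(-11))/(17 + 65) + 90 = -55/82 + 90 = 7325/82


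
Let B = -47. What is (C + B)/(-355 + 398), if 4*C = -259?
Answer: -447/172 ≈ -2.5988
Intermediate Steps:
C = -259/4 (C = (¼)*(-259) = -259/4 ≈ -64.750)
(C + B)/(-355 + 398) = (-259/4 - 47)/(-355 + 398) = -447/4/43 = -447/4*1/43 = -447/172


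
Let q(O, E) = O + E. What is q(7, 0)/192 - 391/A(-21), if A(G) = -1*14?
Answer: 37585/1344 ≈ 27.965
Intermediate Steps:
q(O, E) = E + O
A(G) = -14
q(7, 0)/192 - 391/A(-21) = (0 + 7)/192 - 391/(-14) = 7*(1/192) - 391*(-1/14) = 7/192 + 391/14 = 37585/1344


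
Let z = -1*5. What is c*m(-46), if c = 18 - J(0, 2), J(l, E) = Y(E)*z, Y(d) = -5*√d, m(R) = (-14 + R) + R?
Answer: -1908 + 2650*√2 ≈ 1839.7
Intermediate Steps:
m(R) = -14 + 2*R
z = -5
J(l, E) = 25*√E (J(l, E) = -5*√E*(-5) = 25*√E)
c = 18 - 25*√2 ≈ -17.355
c*m(-46) = (18 - 25*√2)*(-14 + 2*(-46)) = (18 - 25*√2)*(-14 - 92) = (18 - 25*√2)*(-106) = -1908 + 2650*√2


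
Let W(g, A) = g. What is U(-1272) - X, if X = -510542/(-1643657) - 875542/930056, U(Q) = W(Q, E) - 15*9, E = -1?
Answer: -1074953435002801/764346527396 ≈ -1406.4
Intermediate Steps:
U(Q) = -135 + Q (U(Q) = Q - 15*9 = Q - 135 = -135 + Q)
X = -482129043371/764346527396 (X = -510542*(-1/1643657) - 875542*1/930056 = 510542/1643657 - 437771/465028 = -482129043371/764346527396 ≈ -0.63077)
U(-1272) - X = (-135 - 1272) - 1*(-482129043371/764346527396) = -1407 + 482129043371/764346527396 = -1074953435002801/764346527396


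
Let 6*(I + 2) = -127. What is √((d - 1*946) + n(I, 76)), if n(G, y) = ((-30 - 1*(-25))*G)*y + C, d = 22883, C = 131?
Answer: √277842/3 ≈ 175.70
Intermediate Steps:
I = -139/6 (I = -2 + (⅙)*(-127) = -2 - 127/6 = -139/6 ≈ -23.167)
n(G, y) = 131 - 5*G*y (n(G, y) = ((-30 - 1*(-25))*G)*y + 131 = ((-30 + 25)*G)*y + 131 = (-5*G)*y + 131 = -5*G*y + 131 = 131 - 5*G*y)
√((d - 1*946) + n(I, 76)) = √((22883 - 1*946) + (131 - 5*(-139/6)*76)) = √((22883 - 946) + (131 + 26410/3)) = √(21937 + 26803/3) = √(92614/3) = √277842/3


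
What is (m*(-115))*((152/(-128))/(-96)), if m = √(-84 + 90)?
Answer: -2185*√6/1536 ≈ -3.4845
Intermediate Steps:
m = √6 ≈ 2.4495
(m*(-115))*((152/(-128))/(-96)) = (√6*(-115))*((152/(-128))/(-96)) = (-115*√6)*((152*(-1/128))*(-1/96)) = (-115*√6)*(-19/16*(-1/96)) = -115*√6*(19/1536) = -2185*√6/1536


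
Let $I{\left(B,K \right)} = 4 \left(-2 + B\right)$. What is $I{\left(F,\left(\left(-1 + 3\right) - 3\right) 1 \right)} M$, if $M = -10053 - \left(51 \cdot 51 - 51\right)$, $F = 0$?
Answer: $100824$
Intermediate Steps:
$I{\left(B,K \right)} = -8 + 4 B$
$M = -12603$ ($M = -10053 - \left(2601 - 51\right) = -10053 - 2550 = -12603$)
$I{\left(F,\left(\left(-1 + 3\right) - 3\right) 1 \right)} M = \left(-8 + 4 \cdot 0\right) \left(-12603\right) = \left(-8 + 0\right) \left(-12603\right) = \left(-8\right) \left(-12603\right) = 100824$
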